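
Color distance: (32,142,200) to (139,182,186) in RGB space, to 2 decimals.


d = √[(R₁-R₂)² + (G₁-G₂)² + (B₁-B₂)²]
d = √[(32-139)² + (142-182)² + (200-186)²]
d = √[11449 + 1600 + 196]
d = √13245
d ≈ 115.09


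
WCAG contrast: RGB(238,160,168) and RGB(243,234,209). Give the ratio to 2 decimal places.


Linearize each sRGB channel c=v/255: c/12.92 if c ≤ 0.04045 else ((c+0.055)/1.055)^2.4
L = 0.2126×R_lin + 0.7152×G_lin + 0.0722×B_lin
Color 1 (238,160,168):
  R=238: 238/255≈0.9333 > 0.04045 → ((0.9333+0.055)/1.055)^2.4 ≈ 0.85499
  G=160: 160/255≈0.6275 > 0.04045 → ((0.6275+0.055)/1.055)^2.4 ≈ 0.35153
  B=168: 168/255≈0.6588 > 0.04045 → ((0.6588+0.055)/1.055)^2.4 ≈ 0.39157
  L1 = 0.2126×0.85499 + 0.7152×0.35153 + 0.0722×0.39157 ≈ 0.46146
Color 2 (243,234,209):
  R=243: 243/255≈0.9529 > 0.04045 → ((0.9529+0.055)/1.055)^2.4 ≈ 0.89627
  G=234: 234/255≈0.9176 > 0.04045 → ((0.9176+0.055)/1.055)^2.4 ≈ 0.82279
  B=209: 209/255≈0.8196 > 0.04045 → ((0.8196+0.055)/1.055)^2.4 ≈ 0.63760
  L2 = 0.2126×0.89627 + 0.7152×0.82279 + 0.0722×0.63760 ≈ 0.82504
Lighter = 0.82504, Darker = 0.46146
Ratio = (L_lighter + 0.05) / (L_darker + 0.05)
Ratio = (0.82504 + 0.05) / (0.46146 + 0.05) = 0.87504 / 0.51146 ≈ 1.7109
Ratio ≈ 1.71:1


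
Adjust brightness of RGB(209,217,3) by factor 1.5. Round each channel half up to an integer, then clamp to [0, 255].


Multiply each channel by 1.5, round half up, clamp to [0, 255]
R: 209×1.5 = 313.5 → round → 314 → clamp → 255
G: 217×1.5 = 325.5 → round → 326 → clamp → 255
B: 3×1.5 = 4.5 → round → 5
= RGB(255, 255, 5)


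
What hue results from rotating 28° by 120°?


New hue = (H + rotation) mod 360
New hue = (28 + 120) mod 360
= 148 mod 360
= 148°


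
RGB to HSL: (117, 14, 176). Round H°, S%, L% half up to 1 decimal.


Normalize: R'=117/255≈0.4588, G'=14/255≈0.0549, B'=176/255≈0.6902
Max=176/255, Min=14/255, Δ=Max-Min=162/255
L = (Max+Min)/2 = (176+14)/510 = 190/510 = 0.37254… → L = 37.3%
L ≤ 0.5 → S = Δ/(Max+Min) = 162/(176+14) = 162/190 = 0.85263… → S = 85.3%
(the 1/255 factors cancel in S and H, so raw channel differences can be used)
Max is B' → H = 60 × ((R-G)/Δ + 4) = 60 × ((117-14)/162 + 4)
  103/162 + 4 = 0.6358… + 4 = 4.6358…
  H = 60 × 4.6358… = 278.148…° → H = 278.1°
= HSL(278.1°, 85.3%, 37.3%)


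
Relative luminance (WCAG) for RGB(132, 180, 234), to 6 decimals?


Linearize each channel (sRGB transfer function): c = v/255; c_lin = c/12.92 if c ≤ 0.04045, else ((c+0.055)/1.055)^2.4
  R: 132/255 ≈ 0.517647 > 0.04045 → ((0.517647+0.055)/1.055)^2.4 ≈ 0.230740
  G: 180/255 ≈ 0.705882 > 0.04045 → ((0.705882+0.055)/1.055)^2.4 ≈ 0.456411
  B: 234/255 ≈ 0.917647 > 0.04045 → ((0.917647+0.055)/1.055)^2.4 ≈ 0.822786
R_lin = 0.230740, G_lin = 0.456411, B_lin = 0.822786
L = 0.2126×R + 0.7152×G + 0.0722×B
L = 0.2126×0.230740 + 0.7152×0.456411 + 0.0722×0.822786
L ≈ 0.434886


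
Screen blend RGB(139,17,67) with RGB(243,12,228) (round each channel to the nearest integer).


Screen: C = 255 - (255-A)×(255-B)/255, rounded to nearest integer
R: 255 - (255-139)×(255-243)/255 = 255 - 1392/255 ≈ 255 - 5.459 = 249.541 → 250
G: 255 - (255-17)×(255-12)/255 = 255 - 57834/255 ≈ 255 - 226.800 = 28.200 → 28
B: 255 - (255-67)×(255-228)/255 = 255 - 5076/255 ≈ 255 - 19.906 = 235.094 → 235
= RGB(250, 28, 235)


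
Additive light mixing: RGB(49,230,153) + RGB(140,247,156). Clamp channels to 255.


Additive: each channel = min(255, C₁+C₂)
R: 49+140 = 189 → 189
G: 230+247 = 477 → 255
B: 153+156 = 309 → 255
= RGB(189, 255, 255)


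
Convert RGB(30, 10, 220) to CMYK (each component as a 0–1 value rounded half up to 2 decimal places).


R'=30/255≈0.1176, G'=10/255≈0.0392, B'=220/255≈0.8627
K = 1 - max(R',G',B') = 1 - 220/255 = 35/255 = 0.13725… → 0.14
(1-R'-K)/(1-K) simplifies to (max-R)/max with max = 220:
C = (220-30)/220 = 190/220 = 0.86363… → 0.86
M = (220-10)/220 = 210/220 = 0.95454… → 0.95
Y = (220-220)/220 = 0/220 = 0 → 0.00
= CMYK(0.86, 0.95, 0.00, 0.14)


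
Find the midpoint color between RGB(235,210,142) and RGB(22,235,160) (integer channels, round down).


Midpoint: each channel = ⌊(C₁+C₂)/2⌋
R: ⌊(235+22)/2⌋ = 128
G: ⌊(210+235)/2⌋ = 222
B: ⌊(142+160)/2⌋ = 151
= RGB(128, 222, 151)


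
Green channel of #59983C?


Color: #59983C
R = 59 = 89
G = 98 = 152
B = 3C = 60
Green = 152


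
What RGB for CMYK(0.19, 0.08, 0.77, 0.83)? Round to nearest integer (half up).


R = 255 × (1-C) × (1-K) = 255 × 0.81 × 0.17 = 35.1135 → 35
G = 255 × (1-M) × (1-K) = 255 × 0.92 × 0.17 = 39.882 → 40
B = 255 × (1-Y) × (1-K) = 255 × 0.23 × 0.17 = 9.9705 → 10
= RGB(35, 40, 10)


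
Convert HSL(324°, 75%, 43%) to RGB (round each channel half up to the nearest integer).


H=324°, S=0.75, L=0.43
C = (1-|2L-1|)×S = (1-|-0.14|)×0.75 = 0.645
H' = H/60 = 324/60 ≈ 5.4000; X = C×(1-|H' mod 2 - 1|) = 0.387
m = L - C/2 = 0.43 - 0.3225 = 0.1075
Sector ⌊H'⌋ = 5 → (R',G',B') = (0.645, 0.0, 0.387)
RGB = ((R'+m)×255, (G'+m)×255, (B'+m)×255) = (191.8875, 27.4125, 126.0975)
Round half up → RGB(192, 27, 126)


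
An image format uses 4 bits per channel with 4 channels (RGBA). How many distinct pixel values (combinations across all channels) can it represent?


Total bits = 4 bits/channel × 4 channels = 16 bits
Distinct pixel values = 2^16
= 65,536 pixel values


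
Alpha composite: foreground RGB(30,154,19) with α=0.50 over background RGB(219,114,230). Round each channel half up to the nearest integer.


C = α×F + (1-α)×B, with 1-α = 0.50
R: 0.50×30 + 0.50×219 = 15.00 + 109.50 = 124.50 → 125
G: 0.50×154 + 0.50×114 = 77.00 + 57.00 = 134.00 → 134
B: 0.50×19 + 0.50×230 = 9.50 + 115.00 = 124.50 → 125
= RGB(125, 134, 125)


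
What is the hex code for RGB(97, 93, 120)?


R = 97 → 61 (hex)
G = 93 → 5D (hex)
B = 120 → 78 (hex)
Hex = #615D78


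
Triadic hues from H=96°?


Triadic: equally spaced at 120° intervals
H1 = 96°
H2 = (96 + 120) mod 360 = 216°
H3 = (96 + 240) mod 360 = 336°
Triadic = 96°, 216°, 336°


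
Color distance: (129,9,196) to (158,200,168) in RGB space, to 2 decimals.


d = √[(R₁-R₂)² + (G₁-G₂)² + (B₁-B₂)²]
d = √[(129-158)² + (9-200)² + (196-168)²]
d = √[841 + 36481 + 784]
d = √38106
d ≈ 195.21


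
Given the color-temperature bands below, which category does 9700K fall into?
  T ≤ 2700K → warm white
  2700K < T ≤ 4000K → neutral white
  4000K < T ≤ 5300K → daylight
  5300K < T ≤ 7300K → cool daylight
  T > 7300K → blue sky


Temperature: 9700K
9700K > 7300K → blue sky
Classification: blue sky


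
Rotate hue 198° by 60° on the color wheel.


New hue = (H + rotation) mod 360
New hue = (198 + 60) mod 360
= 258 mod 360
= 258°


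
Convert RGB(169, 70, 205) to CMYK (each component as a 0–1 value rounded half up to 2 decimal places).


R'=169/255≈0.6627, G'=70/255≈0.2745, B'=205/255≈0.8039
K = 1 - max(R',G',B') = 1 - 205/255 = 50/255 = 0.19607… → 0.20
(1-R'-K)/(1-K) simplifies to (max-R)/max with max = 205:
C = (205-169)/205 = 36/205 = 0.17560… → 0.18
M = (205-70)/205 = 135/205 = 0.65853… → 0.66
Y = (205-205)/205 = 0/205 = 0 → 0.00
= CMYK(0.18, 0.66, 0.00, 0.20)


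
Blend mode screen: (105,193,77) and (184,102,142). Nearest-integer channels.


Screen: C = 255 - (255-A)×(255-B)/255, rounded to nearest integer
R: 255 - (255-105)×(255-184)/255 = 255 - 10650/255 ≈ 255 - 41.765 = 213.235 → 213
G: 255 - (255-193)×(255-102)/255 = 255 - 9486/255 ≈ 255 - 37.200 = 217.800 → 218
B: 255 - (255-77)×(255-142)/255 = 255 - 20114/255 ≈ 255 - 78.878 = 176.122 → 176
= RGB(213, 218, 176)


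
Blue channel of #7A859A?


Color: #7A859A
R = 7A = 122
G = 85 = 133
B = 9A = 154
Blue = 154


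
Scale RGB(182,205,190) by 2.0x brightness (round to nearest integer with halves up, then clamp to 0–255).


Multiply each channel by 2.0, round half up, clamp to [0, 255]
R: 182×2.0 = 364 → clamp → 255
G: 205×2.0 = 410 → clamp → 255
B: 190×2.0 = 380 → clamp → 255
= RGB(255, 255, 255)


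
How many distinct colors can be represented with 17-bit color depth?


Colors = 2^bits = 2^17
= 131,072 colors


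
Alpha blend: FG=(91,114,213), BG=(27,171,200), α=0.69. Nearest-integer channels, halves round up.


C = α×F + (1-α)×B, with 1-α = 0.31
R: 0.69×91 + 0.31×27 = 62.79 + 8.37 = 71.16 → 71
G: 0.69×114 + 0.31×171 = 78.66 + 53.01 = 131.67 → 132
B: 0.69×213 + 0.31×200 = 146.97 + 62.00 = 208.97 → 209
= RGB(71, 132, 209)


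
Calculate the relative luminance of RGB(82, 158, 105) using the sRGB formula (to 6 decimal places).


Linearize each channel (sRGB transfer function): c = v/255; c_lin = c/12.92 if c ≤ 0.04045, else ((c+0.055)/1.055)^2.4
  R: 82/255 ≈ 0.321569 > 0.04045 → ((0.321569+0.055)/1.055)^2.4 ≈ 0.084376
  G: 158/255 ≈ 0.619608 > 0.04045 → ((0.619608+0.055)/1.055)^2.4 ≈ 0.341914
  B: 105/255 ≈ 0.411765 > 0.04045 → ((0.411765+0.055)/1.055)^2.4 ≈ 0.141263
R_lin = 0.084376, G_lin = 0.341914, B_lin = 0.141263
L = 0.2126×R + 0.7152×G + 0.0722×B
L = 0.2126×0.084376 + 0.7152×0.341914 + 0.0722×0.141263
L ≈ 0.272675


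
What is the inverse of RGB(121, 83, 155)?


Invert: (255-R, 255-G, 255-B)
R: 255-121 = 134
G: 255-83 = 172
B: 255-155 = 100
= RGB(134, 172, 100)


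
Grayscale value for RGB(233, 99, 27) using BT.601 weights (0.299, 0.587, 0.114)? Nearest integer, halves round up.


Gray = 0.299×R + 0.587×G + 0.114×B
Gray = 0.299×233 + 0.587×99 + 0.114×27
Gray = 69.667 + 58.113 + 3.078
Gray = 130.858 → round half up → 131
Gray = 131


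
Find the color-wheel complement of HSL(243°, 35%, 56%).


Complement = opposite side of color wheel = hue + 180°
H' = (243 + 180) mod 360 = 63°
S and L unchanged.
= HSL(63°, 35%, 56%)


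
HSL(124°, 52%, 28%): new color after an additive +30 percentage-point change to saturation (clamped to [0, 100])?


Original S = 52%
Adjustment = +30 percentage points
New S = 52 + (30) = 82
Clamp to [0, 100] → 82
= HSL(124°, 82%, 28%)


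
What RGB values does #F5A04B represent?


F5 → 245 (R)
A0 → 160 (G)
4B → 75 (B)
= RGB(245, 160, 75)


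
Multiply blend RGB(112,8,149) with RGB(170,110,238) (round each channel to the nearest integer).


Multiply: C = A×B/255, rounded to nearest integer
R: 112×170/255 = 19040/255 ≈ 74.667 → 75
G: 8×110/255 = 880/255 ≈ 3.451 → 3
B: 149×238/255 = 35462/255 ≈ 139.067 → 139
= RGB(75, 3, 139)


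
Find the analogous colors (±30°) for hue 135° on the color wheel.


Base hue: 135°
Left analog: (135 - 30) mod 360 = 105°
Right analog: (135 + 30) mod 360 = 165°
Analogous hues = 105° and 165°


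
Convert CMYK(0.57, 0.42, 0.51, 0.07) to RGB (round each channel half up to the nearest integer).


R = 255 × (1-C) × (1-K) = 255 × 0.43 × 0.93 = 101.9745 → 102
G = 255 × (1-M) × (1-K) = 255 × 0.58 × 0.93 = 137.547 → 138
B = 255 × (1-Y) × (1-K) = 255 × 0.49 × 0.93 = 116.2035 → 116
= RGB(102, 138, 116)


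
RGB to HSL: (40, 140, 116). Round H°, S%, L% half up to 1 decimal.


Normalize: R'=40/255≈0.1569, G'=140/255≈0.5490, B'=116/255≈0.4549
Max=140/255, Min=40/255, Δ=Max-Min=100/255
L = (Max+Min)/2 = (140+40)/510 = 180/510 = 0.35294… → L = 35.3%
L ≤ 0.5 → S = Δ/(Max+Min) = 100/(140+40) = 100/180 = 0.55555… → S = 55.6%
(the 1/255 factors cancel in S and H, so raw channel differences can be used)
Max is G' → H = 60 × ((B-R)/Δ + 2) = 60 × ((116-40)/100 + 2)
  76/100 + 2 = 0.76 + 2 = 2.76
  H = 60 × 2.76 = 165.6° → H = 165.6°
= HSL(165.6°, 55.6%, 35.3%)


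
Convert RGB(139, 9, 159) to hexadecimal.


R = 139 → 8B (hex)
G = 9 → 09 (hex)
B = 159 → 9F (hex)
Hex = #8B099F


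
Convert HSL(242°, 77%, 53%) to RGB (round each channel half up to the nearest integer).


H=242°, S=0.77, L=0.53
C = (1-|2L-1|)×S = (1-|0.06|)×0.77 = 0.7238
H' = H/60 = 242/60 ≈ 4.0333; X = C×(1-|H' mod 2 - 1|) ≈ 0.0241
m = L - C/2 = 0.53 - 0.3619 = 0.1681
Sector ⌊H'⌋ = 4 → (R',G',B') = (≈0.0241, 0.0, 0.7238)
RGB = ((R'+m)×255, (G'+m)×255, (B'+m)×255) = (49.0178, 42.8655, 227.4345)
Round half up → RGB(49, 43, 227)


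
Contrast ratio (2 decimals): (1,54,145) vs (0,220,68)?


Linearize each sRGB channel c=v/255: c/12.92 if c ≤ 0.04045 else ((c+0.055)/1.055)^2.4
L = 0.2126×R_lin + 0.7152×G_lin + 0.0722×B_lin
Color 1 (1,54,145):
  R=1: 1/255≈0.0039 ≤ 0.04045 → 0.0039/12.92 ≈ 0.00030
  G=54: 54/255≈0.2118 > 0.04045 → ((0.2118+0.055)/1.055)^2.4 ≈ 0.03689
  B=145: 145/255≈0.5686 > 0.04045 → ((0.5686+0.055)/1.055)^2.4 ≈ 0.28315
  L1 = 0.2126×0.00030 + 0.7152×0.03689 + 0.0722×0.28315 ≈ 0.04689
Color 2 (0,220,68):
  R=0: 0/255≈0.0000 ≤ 0.04045 → 0.0000/12.92 ≈ 0.00000
  G=220: 220/255≈0.8627 > 0.04045 → ((0.8627+0.055)/1.055)^2.4 ≈ 0.71569
  B=68: 68/255≈0.2667 > 0.04045 → ((0.2667+0.055)/1.055)^2.4 ≈ 0.05781
  L2 = 0.2126×0.00000 + 0.7152×0.71569 + 0.0722×0.05781 ≈ 0.51604
Lighter = 0.51604, Darker = 0.04689
Ratio = (L_lighter + 0.05) / (L_darker + 0.05)
Ratio = (0.51604 + 0.05) / (0.04689 + 0.05) = 0.56604 / 0.09689 ≈ 5.8420
Ratio ≈ 5.84:1


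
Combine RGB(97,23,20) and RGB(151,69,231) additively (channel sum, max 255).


Additive: each channel = min(255, C₁+C₂)
R: 97+151 = 248 → 248
G: 23+69 = 92 → 92
B: 20+231 = 251 → 251
= RGB(248, 92, 251)


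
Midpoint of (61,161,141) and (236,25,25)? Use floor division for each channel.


Midpoint: each channel = ⌊(C₁+C₂)/2⌋
R: ⌊(61+236)/2⌋ = 148
G: ⌊(161+25)/2⌋ = 93
B: ⌊(141+25)/2⌋ = 83
= RGB(148, 93, 83)


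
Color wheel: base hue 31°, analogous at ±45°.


Base hue: 31°
Left analog: (31 - 45) mod 360 = 346°
Right analog: (31 + 45) mod 360 = 76°
Analogous hues = 346° and 76°


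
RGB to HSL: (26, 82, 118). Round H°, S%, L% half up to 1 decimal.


Normalize: R'=26/255≈0.1020, G'=82/255≈0.3216, B'=118/255≈0.4627
Max=118/255, Min=26/255, Δ=Max-Min=92/255
L = (Max+Min)/2 = (118+26)/510 = 144/510 = 0.28235… → L = 28.2%
L ≤ 0.5 → S = Δ/(Max+Min) = 92/(118+26) = 92/144 = 0.63888… → S = 63.9%
(the 1/255 factors cancel in S and H, so raw channel differences can be used)
Max is B' → H = 60 × ((R-G)/Δ + 4) = 60 × ((26-82)/92 + 4)
  -56/92 + 4 = -0.6086… + 4 = 3.3913…
  H = 60 × 3.3913… = 203.478…° → H = 203.5°
= HSL(203.5°, 63.9%, 28.2%)


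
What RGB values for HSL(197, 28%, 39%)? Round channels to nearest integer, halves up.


H=197°, S=0.28, L=0.39
C = (1-|2L-1|)×S = (1-|-0.22|)×0.28 = 0.2184
H' = H/60 = 197/60 ≈ 3.2833; X = C×(1-|H' mod 2 - 1|) = 0.15652
m = L - C/2 = 0.39 - 0.1092 = 0.2808
Sector ⌊H'⌋ = 3 → (R',G',B') = (0.0, 0.15652, 0.2184)
RGB = ((R'+m)×255, (G'+m)×255, (B'+m)×255) = (71.604, 111.5166, 127.296)
Round half up → RGB(72, 112, 127)


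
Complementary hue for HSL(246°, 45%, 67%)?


Complement = opposite side of color wheel = hue + 180°
H' = (246 + 180) mod 360 = 66°
S and L unchanged.
= HSL(66°, 45%, 67%)


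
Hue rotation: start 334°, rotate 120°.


New hue = (H + rotation) mod 360
New hue = (334 + 120) mod 360
= 454 mod 360
= 94°


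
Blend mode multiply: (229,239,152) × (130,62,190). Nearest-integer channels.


Multiply: C = A×B/255, rounded to nearest integer
R: 229×130/255 = 29770/255 ≈ 116.745 → 117
G: 239×62/255 = 14818/255 ≈ 58.110 → 58
B: 152×190/255 = 28880/255 ≈ 113.255 → 113
= RGB(117, 58, 113)


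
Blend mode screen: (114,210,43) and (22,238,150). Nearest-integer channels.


Screen: C = 255 - (255-A)×(255-B)/255, rounded to nearest integer
R: 255 - (255-114)×(255-22)/255 = 255 - 32853/255 ≈ 255 - 128.835 = 126.165 → 126
G: 255 - (255-210)×(255-238)/255 = 255 - 765/255 ≈ 255 - 3.000 = 252.000 → 252
B: 255 - (255-43)×(255-150)/255 = 255 - 22260/255 ≈ 255 - 87.294 = 167.706 → 168
= RGB(126, 252, 168)


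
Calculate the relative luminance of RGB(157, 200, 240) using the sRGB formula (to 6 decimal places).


Linearize each channel (sRGB transfer function): c = v/255; c_lin = c/12.92 if c ≤ 0.04045, else ((c+0.055)/1.055)^2.4
  R: 157/255 ≈ 0.615686 > 0.04045 → ((0.615686+0.055)/1.055)^2.4 ≈ 0.337164
  G: 200/255 ≈ 0.784314 > 0.04045 → ((0.784314+0.055)/1.055)^2.4 ≈ 0.577580
  B: 240/255 ≈ 0.941176 > 0.04045 → ((0.941176+0.055)/1.055)^2.4 ≈ 0.871367
R_lin = 0.337164, G_lin = 0.577580, B_lin = 0.871367
L = 0.2126×R + 0.7152×G + 0.0722×B
L = 0.2126×0.337164 + 0.7152×0.577580 + 0.0722×0.871367
L ≈ 0.547679


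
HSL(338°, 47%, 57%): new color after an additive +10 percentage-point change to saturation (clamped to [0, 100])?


Original S = 47%
Adjustment = +10 percentage points
New S = 47 + (10) = 57
Clamp to [0, 100] → 57
= HSL(338°, 57%, 57%)


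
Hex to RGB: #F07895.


F0 → 240 (R)
78 → 120 (G)
95 → 149 (B)
= RGB(240, 120, 149)


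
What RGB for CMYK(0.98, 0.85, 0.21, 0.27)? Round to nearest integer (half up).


R = 255 × (1-C) × (1-K) = 255 × 0.02 × 0.73 = 3.723 → 4
G = 255 × (1-M) × (1-K) = 255 × 0.15 × 0.73 = 27.9225 → 28
B = 255 × (1-Y) × (1-K) = 255 × 0.79 × 0.73 = 147.0585 → 147
= RGB(4, 28, 147)


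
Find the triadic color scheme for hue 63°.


Triadic: equally spaced at 120° intervals
H1 = 63°
H2 = (63 + 120) mod 360 = 183°
H3 = (63 + 240) mod 360 = 303°
Triadic = 63°, 183°, 303°


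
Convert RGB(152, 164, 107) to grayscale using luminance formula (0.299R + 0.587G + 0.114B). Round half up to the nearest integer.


Gray = 0.299×R + 0.587×G + 0.114×B
Gray = 0.299×152 + 0.587×164 + 0.114×107
Gray = 45.448 + 96.268 + 12.198
Gray = 153.914 → round half up → 154
Gray = 154


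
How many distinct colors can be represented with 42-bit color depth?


Colors = 2^bits = 2^42
= 4,398,046,511,104 colors


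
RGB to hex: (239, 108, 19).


R = 239 → EF (hex)
G = 108 → 6C (hex)
B = 19 → 13 (hex)
Hex = #EF6C13


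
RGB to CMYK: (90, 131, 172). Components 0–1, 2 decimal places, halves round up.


R'=90/255≈0.3529, G'=131/255≈0.5137, B'=172/255≈0.6745
K = 1 - max(R',G',B') = 1 - 172/255 = 83/255 = 0.32549… → 0.33
(1-R'-K)/(1-K) simplifies to (max-R)/max with max = 172:
C = (172-90)/172 = 82/172 = 0.47674… → 0.48
M = (172-131)/172 = 41/172 = 0.23837… → 0.24
Y = (172-172)/172 = 0/172 = 0 → 0.00
= CMYK(0.48, 0.24, 0.00, 0.33)


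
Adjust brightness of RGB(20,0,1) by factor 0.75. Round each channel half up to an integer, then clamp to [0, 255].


Multiply each channel by 0.75, round half up, clamp to [0, 255]
R: 20×0.75 = 15
G: 0×0.75 = 0
B: 1×0.75 = 0.75 → round → 1
= RGB(15, 0, 1)


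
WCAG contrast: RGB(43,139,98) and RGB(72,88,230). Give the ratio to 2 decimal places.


Linearize each sRGB channel c=v/255: c/12.92 if c ≤ 0.04045 else ((c+0.055)/1.055)^2.4
L = 0.2126×R_lin + 0.7152×G_lin + 0.0722×B_lin
Color 1 (43,139,98):
  R=43: 43/255≈0.1686 > 0.04045 → ((0.1686+0.055)/1.055)^2.4 ≈ 0.02416
  G=139: 139/255≈0.5451 > 0.04045 → ((0.5451+0.055)/1.055)^2.4 ≈ 0.25818
  B=98: 98/255≈0.3843 > 0.04045 → ((0.3843+0.055)/1.055)^2.4 ≈ 0.12214
  L1 = 0.2126×0.02416 + 0.7152×0.25818 + 0.0722×0.12214 ≈ 0.19861
Color 2 (72,88,230):
  R=72: 72/255≈0.2824 > 0.04045 → ((0.2824+0.055)/1.055)^2.4 ≈ 0.06480
  G=88: 88/255≈0.3451 > 0.04045 → ((0.3451+0.055)/1.055)^2.4 ≈ 0.09759
  B=230: 230/255≈0.9020 > 0.04045 → ((0.9020+0.055)/1.055)^2.4 ≈ 0.79130
  L2 = 0.2126×0.06480 + 0.7152×0.09759 + 0.0722×0.79130 ≈ 0.14070
Lighter = 0.19861, Darker = 0.14070
Ratio = (L_lighter + 0.05) / (L_darker + 0.05)
Ratio = (0.19861 + 0.05) / (0.14070 + 0.05) = 0.24861 / 0.19070 ≈ 1.3036
Ratio ≈ 1.30:1


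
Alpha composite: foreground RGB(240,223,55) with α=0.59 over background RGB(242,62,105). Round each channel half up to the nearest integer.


C = α×F + (1-α)×B, with 1-α = 0.41
R: 0.59×240 + 0.41×242 = 141.60 + 99.22 = 240.82 → 241
G: 0.59×223 + 0.41×62 = 131.57 + 25.42 = 156.99 → 157
B: 0.59×55 + 0.41×105 = 32.45 + 43.05 = 75.50 → 76
= RGB(241, 157, 76)


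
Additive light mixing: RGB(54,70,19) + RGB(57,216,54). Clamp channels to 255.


Additive: each channel = min(255, C₁+C₂)
R: 54+57 = 111 → 111
G: 70+216 = 286 → 255
B: 19+54 = 73 → 73
= RGB(111, 255, 73)


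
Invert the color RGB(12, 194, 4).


Invert: (255-R, 255-G, 255-B)
R: 255-12 = 243
G: 255-194 = 61
B: 255-4 = 251
= RGB(243, 61, 251)


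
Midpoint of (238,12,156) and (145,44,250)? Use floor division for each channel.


Midpoint: each channel = ⌊(C₁+C₂)/2⌋
R: ⌊(238+145)/2⌋ = 191
G: ⌊(12+44)/2⌋ = 28
B: ⌊(156+250)/2⌋ = 203
= RGB(191, 28, 203)


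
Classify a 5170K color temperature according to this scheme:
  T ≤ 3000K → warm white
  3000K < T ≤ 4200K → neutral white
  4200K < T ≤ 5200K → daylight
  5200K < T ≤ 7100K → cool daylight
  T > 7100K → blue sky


Temperature: 5170K
4200K < 5170K ≤ 5200K → daylight
Classification: daylight


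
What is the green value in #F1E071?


Color: #F1E071
R = F1 = 241
G = E0 = 224
B = 71 = 113
Green = 224


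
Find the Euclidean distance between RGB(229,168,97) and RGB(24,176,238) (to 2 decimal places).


d = √[(R₁-R₂)² + (G₁-G₂)² + (B₁-B₂)²]
d = √[(229-24)² + (168-176)² + (97-238)²]
d = √[42025 + 64 + 19881]
d = √61970
d ≈ 248.94


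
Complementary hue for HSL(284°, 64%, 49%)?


Complement = opposite side of color wheel = hue + 180°
H' = (284 + 180) mod 360 = 104°
S and L unchanged.
= HSL(104°, 64%, 49%)


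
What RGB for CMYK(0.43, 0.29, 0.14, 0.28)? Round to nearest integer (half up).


R = 255 × (1-C) × (1-K) = 255 × 0.57 × 0.72 = 104.652 → 105
G = 255 × (1-M) × (1-K) = 255 × 0.71 × 0.72 = 130.356 → 130
B = 255 × (1-Y) × (1-K) = 255 × 0.86 × 0.72 = 157.896 → 158
= RGB(105, 130, 158)


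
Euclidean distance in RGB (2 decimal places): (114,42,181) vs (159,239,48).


d = √[(R₁-R₂)² + (G₁-G₂)² + (B₁-B₂)²]
d = √[(114-159)² + (42-239)² + (181-48)²]
d = √[2025 + 38809 + 17689]
d = √58523
d ≈ 241.92


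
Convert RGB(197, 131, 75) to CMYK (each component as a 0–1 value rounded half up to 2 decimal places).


R'=197/255≈0.7725, G'=131/255≈0.5137, B'=75/255≈0.2941
K = 1 - max(R',G',B') = 1 - 197/255 = 58/255 = 0.22745… → 0.23
(1-R'-K)/(1-K) simplifies to (max-R)/max with max = 197:
C = (197-197)/197 = 0/197 = 0 → 0.00
M = (197-131)/197 = 66/197 = 0.33502… → 0.34
Y = (197-75)/197 = 122/197 = 0.61928… → 0.62
= CMYK(0.00, 0.34, 0.62, 0.23)


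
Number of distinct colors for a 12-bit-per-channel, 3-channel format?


Total bits = 12 bits/channel × 3 channels = 36 bits
Distinct colors = 2^36
= 68,719,476,736 colors


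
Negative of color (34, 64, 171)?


Invert: (255-R, 255-G, 255-B)
R: 255-34 = 221
G: 255-64 = 191
B: 255-171 = 84
= RGB(221, 191, 84)


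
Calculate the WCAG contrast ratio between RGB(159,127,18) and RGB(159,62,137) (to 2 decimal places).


Linearize each sRGB channel c=v/255: c/12.92 if c ≤ 0.04045 else ((c+0.055)/1.055)^2.4
L = 0.2126×R_lin + 0.7152×G_lin + 0.0722×B_lin
Color 1 (159,127,18):
  R=159: 159/255≈0.6235 > 0.04045 → ((0.6235+0.055)/1.055)^2.4 ≈ 0.34670
  G=127: 127/255≈0.4980 > 0.04045 → ((0.4980+0.055)/1.055)^2.4 ≈ 0.21223
  B=18: 18/255≈0.0706 > 0.04045 → ((0.0706+0.055)/1.055)^2.4 ≈ 0.00605
  L1 = 0.2126×0.34670 + 0.7152×0.21223 + 0.0722×0.00605 ≈ 0.22593
Color 2 (159,62,137):
  R=159: 159/255≈0.6235 > 0.04045 → ((0.6235+0.055)/1.055)^2.4 ≈ 0.34670
  G=62: 62/255≈0.2431 > 0.04045 → ((0.2431+0.055)/1.055)^2.4 ≈ 0.04817
  B=137: 137/255≈0.5373 > 0.04045 → ((0.5373+0.055)/1.055)^2.4 ≈ 0.25016
  L2 = 0.2126×0.34670 + 0.7152×0.04817 + 0.0722×0.25016 ≈ 0.12622
Lighter = 0.22593, Darker = 0.12622
Ratio = (L_lighter + 0.05) / (L_darker + 0.05)
Ratio = (0.22593 + 0.05) / (0.12622 + 0.05) = 0.27593 / 0.17622 ≈ 1.5658
Ratio ≈ 1.57:1


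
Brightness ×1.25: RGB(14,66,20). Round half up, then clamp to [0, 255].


Multiply each channel by 1.25, round half up, clamp to [0, 255]
R: 14×1.25 = 17.5 → round → 18
G: 66×1.25 = 82.5 → round → 83
B: 20×1.25 = 25
= RGB(18, 83, 25)


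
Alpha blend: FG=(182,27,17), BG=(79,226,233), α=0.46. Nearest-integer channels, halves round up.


C = α×F + (1-α)×B, with 1-α = 0.54
R: 0.46×182 + 0.54×79 = 83.72 + 42.66 = 126.38 → 126
G: 0.46×27 + 0.54×226 = 12.42 + 122.04 = 134.46 → 134
B: 0.46×17 + 0.54×233 = 7.82 + 125.82 = 133.64 → 134
= RGB(126, 134, 134)


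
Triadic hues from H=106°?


Triadic: equally spaced at 120° intervals
H1 = 106°
H2 = (106 + 120) mod 360 = 226°
H3 = (106 + 240) mod 360 = 346°
Triadic = 106°, 226°, 346°


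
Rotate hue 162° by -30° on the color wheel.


New hue = (H + rotation) mod 360
New hue = (162 -30) mod 360
= 132 mod 360
= 132°


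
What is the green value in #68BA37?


Color: #68BA37
R = 68 = 104
G = BA = 186
B = 37 = 55
Green = 186


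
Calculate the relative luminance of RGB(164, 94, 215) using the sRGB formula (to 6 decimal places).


Linearize each channel (sRGB transfer function): c = v/255; c_lin = c/12.92 if c ≤ 0.04045, else ((c+0.055)/1.055)^2.4
  R: 164/255 ≈ 0.643137 > 0.04045 → ((0.643137+0.055)/1.055)^2.4 ≈ 0.371238
  G: 94/255 ≈ 0.368627 > 0.04045 → ((0.368627+0.055)/1.055)^2.4 ≈ 0.111932
  B: 215/255 ≈ 0.843137 > 0.04045 → ((0.843137+0.055)/1.055)^2.4 ≈ 0.679542
R_lin = 0.371238, G_lin = 0.111932, B_lin = 0.679542
L = 0.2126×R + 0.7152×G + 0.0722×B
L = 0.2126×0.371238 + 0.7152×0.111932 + 0.0722×0.679542
L ≈ 0.208042


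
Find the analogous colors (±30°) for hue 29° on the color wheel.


Base hue: 29°
Left analog: (29 - 30) mod 360 = 359°
Right analog: (29 + 30) mod 360 = 59°
Analogous hues = 359° and 59°


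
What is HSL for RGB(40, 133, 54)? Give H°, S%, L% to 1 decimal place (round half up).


Normalize: R'=40/255≈0.1569, G'=133/255≈0.5216, B'=54/255≈0.2118
Max=133/255, Min=40/255, Δ=Max-Min=93/255
L = (Max+Min)/2 = (133+40)/510 = 173/510 = 0.33921… → L = 33.9%
L ≤ 0.5 → S = Δ/(Max+Min) = 93/(133+40) = 93/173 = 0.53757… → S = 53.8%
(the 1/255 factors cancel in S and H, so raw channel differences can be used)
Max is G' → H = 60 × ((B-R)/Δ + 2) = 60 × ((54-40)/93 + 2)
  14/93 + 2 = 0.1505… + 2 = 2.1505…
  H = 60 × 2.1505… = 129.032…° → H = 129.0°
= HSL(129.0°, 53.8%, 33.9%)


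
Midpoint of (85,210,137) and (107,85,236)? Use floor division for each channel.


Midpoint: each channel = ⌊(C₁+C₂)/2⌋
R: ⌊(85+107)/2⌋ = 96
G: ⌊(210+85)/2⌋ = 147
B: ⌊(137+236)/2⌋ = 186
= RGB(96, 147, 186)


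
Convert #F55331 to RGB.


F5 → 245 (R)
53 → 83 (G)
31 → 49 (B)
= RGB(245, 83, 49)


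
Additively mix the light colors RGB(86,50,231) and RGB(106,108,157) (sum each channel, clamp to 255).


Additive: each channel = min(255, C₁+C₂)
R: 86+106 = 192 → 192
G: 50+108 = 158 → 158
B: 231+157 = 388 → 255
= RGB(192, 158, 255)


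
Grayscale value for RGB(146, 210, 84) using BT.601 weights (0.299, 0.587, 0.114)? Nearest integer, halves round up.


Gray = 0.299×R + 0.587×G + 0.114×B
Gray = 0.299×146 + 0.587×210 + 0.114×84
Gray = 43.654 + 123.270 + 9.576
Gray = 176.500 → round half up → 177
Gray = 177


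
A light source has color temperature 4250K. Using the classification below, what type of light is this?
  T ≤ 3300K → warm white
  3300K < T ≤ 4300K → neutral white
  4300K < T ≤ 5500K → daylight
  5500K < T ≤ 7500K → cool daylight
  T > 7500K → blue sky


Temperature: 4250K
3300K < 4250K ≤ 4300K → neutral white
Classification: neutral white


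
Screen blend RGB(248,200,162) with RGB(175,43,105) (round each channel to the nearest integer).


Screen: C = 255 - (255-A)×(255-B)/255, rounded to nearest integer
R: 255 - (255-248)×(255-175)/255 = 255 - 560/255 ≈ 255 - 2.196 = 252.804 → 253
G: 255 - (255-200)×(255-43)/255 = 255 - 11660/255 ≈ 255 - 45.725 = 209.275 → 209
B: 255 - (255-162)×(255-105)/255 = 255 - 13950/255 ≈ 255 - 54.706 = 200.294 → 200
= RGB(253, 209, 200)


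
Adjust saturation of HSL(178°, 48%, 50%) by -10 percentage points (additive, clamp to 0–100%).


Original S = 48%
Adjustment = -10 percentage points
New S = 48 + (-10) = 38
Clamp to [0, 100] → 38
= HSL(178°, 38%, 50%)


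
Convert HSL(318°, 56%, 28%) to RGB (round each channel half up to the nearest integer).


H=318°, S=0.56, L=0.28
C = (1-|2L-1|)×S = (1-|-0.44|)×0.56 = 0.3136
H' = H/60 = 318/60 ≈ 5.3000; X = C×(1-|H' mod 2 - 1|) = 0.21952
m = L - C/2 = 0.28 - 0.1568 = 0.1232
Sector ⌊H'⌋ = 5 → (R',G',B') = (0.3136, 0.0, 0.21952)
RGB = ((R'+m)×255, (G'+m)×255, (B'+m)×255) = (111.384, 31.416, 87.3936)
Round half up → RGB(111, 31, 87)


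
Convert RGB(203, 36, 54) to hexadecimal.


R = 203 → CB (hex)
G = 36 → 24 (hex)
B = 54 → 36 (hex)
Hex = #CB2436


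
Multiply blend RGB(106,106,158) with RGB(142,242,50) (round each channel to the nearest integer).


Multiply: C = A×B/255, rounded to nearest integer
R: 106×142/255 = 15052/255 ≈ 59.027 → 59
G: 106×242/255 = 25652/255 ≈ 100.596 → 101
B: 158×50/255 = 7900/255 ≈ 30.980 → 31
= RGB(59, 101, 31)


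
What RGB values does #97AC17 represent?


97 → 151 (R)
AC → 172 (G)
17 → 23 (B)
= RGB(151, 172, 23)


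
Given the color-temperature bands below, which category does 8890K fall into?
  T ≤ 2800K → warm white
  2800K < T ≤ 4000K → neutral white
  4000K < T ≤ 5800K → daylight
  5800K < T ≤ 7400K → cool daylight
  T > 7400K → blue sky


Temperature: 8890K
8890K > 7400K → blue sky
Classification: blue sky


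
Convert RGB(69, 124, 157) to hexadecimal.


R = 69 → 45 (hex)
G = 124 → 7C (hex)
B = 157 → 9D (hex)
Hex = #457C9D


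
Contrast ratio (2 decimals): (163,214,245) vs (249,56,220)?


Linearize each sRGB channel c=v/255: c/12.92 if c ≤ 0.04045 else ((c+0.055)/1.055)^2.4
L = 0.2126×R_lin + 0.7152×G_lin + 0.0722×B_lin
Color 1 (163,214,245):
  R=163: 163/255≈0.6392 > 0.04045 → ((0.6392+0.055)/1.055)^2.4 ≈ 0.36625
  G=214: 214/255≈0.8392 > 0.04045 → ((0.8392+0.055)/1.055)^2.4 ≈ 0.67244
  B=245: 245/255≈0.9608 > 0.04045 → ((0.9608+0.055)/1.055)^2.4 ≈ 0.91310
  L1 = 0.2126×0.36625 + 0.7152×0.67244 + 0.0722×0.91310 ≈ 0.62472
Color 2 (249,56,220):
  R=249: 249/255≈0.9765 > 0.04045 → ((0.9765+0.055)/1.055)^2.4 ≈ 0.94731
  G=56: 56/255≈0.2196 > 0.04045 → ((0.2196+0.055)/1.055)^2.4 ≈ 0.03955
  B=220: 220/255≈0.8627 > 0.04045 → ((0.8627+0.055)/1.055)^2.4 ≈ 0.71569
  L2 = 0.2126×0.94731 + 0.7152×0.03955 + 0.0722×0.71569 ≈ 0.28135
Lighter = 0.62472, Darker = 0.28135
Ratio = (L_lighter + 0.05) / (L_darker + 0.05)
Ratio = (0.62472 + 0.05) / (0.28135 + 0.05) = 0.67472 / 0.33135 ≈ 2.0363
Ratio ≈ 2.04:1


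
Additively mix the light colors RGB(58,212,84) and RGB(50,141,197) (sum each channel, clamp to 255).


Additive: each channel = min(255, C₁+C₂)
R: 58+50 = 108 → 108
G: 212+141 = 353 → 255
B: 84+197 = 281 → 255
= RGB(108, 255, 255)


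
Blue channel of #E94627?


Color: #E94627
R = E9 = 233
G = 46 = 70
B = 27 = 39
Blue = 39


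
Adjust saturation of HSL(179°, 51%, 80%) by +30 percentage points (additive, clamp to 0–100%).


Original S = 51%
Adjustment = +30 percentage points
New S = 51 + (30) = 81
Clamp to [0, 100] → 81
= HSL(179°, 81%, 80%)


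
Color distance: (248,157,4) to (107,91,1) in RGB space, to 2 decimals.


d = √[(R₁-R₂)² + (G₁-G₂)² + (B₁-B₂)²]
d = √[(248-107)² + (157-91)² + (4-1)²]
d = √[19881 + 4356 + 9]
d = √24246
d ≈ 155.71


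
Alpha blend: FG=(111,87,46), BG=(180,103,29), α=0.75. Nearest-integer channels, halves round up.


C = α×F + (1-α)×B, with 1-α = 0.25
R: 0.75×111 + 0.25×180 = 83.25 + 45.00 = 128.25 → 128
G: 0.75×87 + 0.25×103 = 65.25 + 25.75 = 91.00 → 91
B: 0.75×46 + 0.25×29 = 34.50 + 7.25 = 41.75 → 42
= RGB(128, 91, 42)


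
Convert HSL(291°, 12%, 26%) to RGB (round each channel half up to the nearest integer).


H=291°, S=0.12, L=0.26
C = (1-|2L-1|)×S = (1-|-0.48|)×0.12 = 0.0624
H' = H/60 = 291/60 ≈ 4.8500; X = C×(1-|H' mod 2 - 1|) = 0.05304
m = L - C/2 = 0.26 - 0.0312 = 0.2288
Sector ⌊H'⌋ = 4 → (R',G',B') = (0.05304, 0.0, 0.0624)
RGB = ((R'+m)×255, (G'+m)×255, (B'+m)×255) = (71.8692, 58.344, 74.256)
Round half up → RGB(72, 58, 74)


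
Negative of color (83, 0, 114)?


Invert: (255-R, 255-G, 255-B)
R: 255-83 = 172
G: 255-0 = 255
B: 255-114 = 141
= RGB(172, 255, 141)


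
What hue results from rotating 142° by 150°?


New hue = (H + rotation) mod 360
New hue = (142 + 150) mod 360
= 292 mod 360
= 292°


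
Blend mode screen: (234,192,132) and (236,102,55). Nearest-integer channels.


Screen: C = 255 - (255-A)×(255-B)/255, rounded to nearest integer
R: 255 - (255-234)×(255-236)/255 = 255 - 399/255 ≈ 255 - 1.565 = 253.435 → 253
G: 255 - (255-192)×(255-102)/255 = 255 - 9639/255 ≈ 255 - 37.800 = 217.200 → 217
B: 255 - (255-132)×(255-55)/255 = 255 - 24600/255 ≈ 255 - 96.471 = 158.529 → 159
= RGB(253, 217, 159)


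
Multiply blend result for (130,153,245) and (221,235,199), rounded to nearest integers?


Multiply: C = A×B/255, rounded to nearest integer
R: 130×221/255 = 28730/255 ≈ 112.667 → 113
G: 153×235/255 = 35955/255 ≈ 141.000 → 141
B: 245×199/255 = 48755/255 ≈ 191.196 → 191
= RGB(113, 141, 191)


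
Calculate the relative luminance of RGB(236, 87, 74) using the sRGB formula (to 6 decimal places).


Linearize each channel (sRGB transfer function): c = v/255; c_lin = c/12.92 if c ≤ 0.04045, else ((c+0.055)/1.055)^2.4
  R: 236/255 ≈ 0.925490 > 0.04045 → ((0.925490+0.055)/1.055)^2.4 ≈ 0.838799
  G: 87/255 ≈ 0.341176 > 0.04045 → ((0.341176+0.055)/1.055)^2.4 ≈ 0.095307
  B: 74/255 ≈ 0.290196 > 0.04045 → ((0.290196+0.055)/1.055)^2.4 ≈ 0.068478
R_lin = 0.838799, G_lin = 0.095307, B_lin = 0.068478
L = 0.2126×R + 0.7152×G + 0.0722×B
L = 0.2126×0.838799 + 0.7152×0.095307 + 0.0722×0.068478
L ≈ 0.251437


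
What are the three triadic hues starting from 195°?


Triadic: equally spaced at 120° intervals
H1 = 195°
H2 = (195 + 120) mod 360 = 315°
H3 = (195 + 240) mod 360 = 75°
Triadic = 195°, 315°, 75°


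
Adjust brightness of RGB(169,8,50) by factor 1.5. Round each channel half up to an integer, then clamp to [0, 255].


Multiply each channel by 1.5, round half up, clamp to [0, 255]
R: 169×1.5 = 253.5 → round → 254
G: 8×1.5 = 12
B: 50×1.5 = 75
= RGB(254, 12, 75)


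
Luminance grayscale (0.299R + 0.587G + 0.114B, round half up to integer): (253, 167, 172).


Gray = 0.299×R + 0.587×G + 0.114×B
Gray = 0.299×253 + 0.587×167 + 0.114×172
Gray = 75.647 + 98.029 + 19.608
Gray = 193.284 → round half up → 193
Gray = 193


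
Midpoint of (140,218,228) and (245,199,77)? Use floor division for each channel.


Midpoint: each channel = ⌊(C₁+C₂)/2⌋
R: ⌊(140+245)/2⌋ = 192
G: ⌊(218+199)/2⌋ = 208
B: ⌊(228+77)/2⌋ = 152
= RGB(192, 208, 152)


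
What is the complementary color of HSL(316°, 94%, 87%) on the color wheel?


Complement = opposite side of color wheel = hue + 180°
H' = (316 + 180) mod 360 = 136°
S and L unchanged.
= HSL(136°, 94%, 87%)


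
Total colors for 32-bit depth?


Colors = 2^bits = 2^32
= 4,294,967,296 colors


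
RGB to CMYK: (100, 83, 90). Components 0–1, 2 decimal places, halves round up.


R'=100/255≈0.3922, G'=83/255≈0.3255, B'=90/255≈0.3529
K = 1 - max(R',G',B') = 1 - 100/255 = 155/255 = 0.60784… → 0.61
(1-R'-K)/(1-K) simplifies to (max-R)/max with max = 100:
C = (100-100)/100 = 0/100 = 0 → 0.00
M = (100-83)/100 = 17/100 = 0.17 → 0.17
Y = (100-90)/100 = 10/100 = 0.1 → 0.10
= CMYK(0.00, 0.17, 0.10, 0.61)


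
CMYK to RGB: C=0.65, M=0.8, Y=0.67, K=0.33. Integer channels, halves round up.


R = 255 × (1-C) × (1-K) = 255 × 0.35 × 0.67 = 59.7975 → 60
G = 255 × (1-M) × (1-K) = 255 × 0.20 × 0.67 = 34.17 → 34
B = 255 × (1-Y) × (1-K) = 255 × 0.33 × 0.67 = 56.3805 → 56
= RGB(60, 34, 56)


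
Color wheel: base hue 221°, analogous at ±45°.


Base hue: 221°
Left analog: (221 - 45) mod 360 = 176°
Right analog: (221 + 45) mod 360 = 266°
Analogous hues = 176° and 266°


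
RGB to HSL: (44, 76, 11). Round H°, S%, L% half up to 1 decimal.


Normalize: R'=44/255≈0.1725, G'=76/255≈0.2980, B'=11/255≈0.0431
Max=76/255, Min=11/255, Δ=Max-Min=65/255
L = (Max+Min)/2 = (76+11)/510 = 87/510 = 0.17058… → L = 17.1%
L ≤ 0.5 → S = Δ/(Max+Min) = 65/(76+11) = 65/87 = 0.74712… → S = 74.7%
(the 1/255 factors cancel in S and H, so raw channel differences can be used)
Max is G' → H = 60 × ((B-R)/Δ + 2) = 60 × ((11-44)/65 + 2)
  -33/65 + 2 = -0.5076… + 2 = 1.4923…
  H = 60 × 1.4923… = 89.538…° → H = 89.5°
= HSL(89.5°, 74.7%, 17.1%)


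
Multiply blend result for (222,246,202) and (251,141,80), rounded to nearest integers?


Multiply: C = A×B/255, rounded to nearest integer
R: 222×251/255 = 55722/255 ≈ 218.518 → 219
G: 246×141/255 = 34686/255 ≈ 136.024 → 136
B: 202×80/255 = 16160/255 ≈ 63.373 → 63
= RGB(219, 136, 63)


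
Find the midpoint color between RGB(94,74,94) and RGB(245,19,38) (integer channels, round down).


Midpoint: each channel = ⌊(C₁+C₂)/2⌋
R: ⌊(94+245)/2⌋ = 169
G: ⌊(74+19)/2⌋ = 46
B: ⌊(94+38)/2⌋ = 66
= RGB(169, 46, 66)


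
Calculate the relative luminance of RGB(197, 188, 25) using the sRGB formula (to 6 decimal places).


Linearize each channel (sRGB transfer function): c = v/255; c_lin = c/12.92 if c ≤ 0.04045, else ((c+0.055)/1.055)^2.4
  R: 197/255 ≈ 0.772549 > 0.04045 → ((0.772549+0.055)/1.055)^2.4 ≈ 0.558340
  G: 188/255 ≈ 0.737255 > 0.04045 → ((0.737255+0.055)/1.055)^2.4 ≈ 0.502886
  B: 25/255 ≈ 0.098039 > 0.04045 → ((0.098039+0.055)/1.055)^2.4 ≈ 0.009721
R_lin = 0.558340, G_lin = 0.502886, B_lin = 0.009721
L = 0.2126×R + 0.7152×G + 0.0722×B
L = 0.2126×0.558340 + 0.7152×0.502886 + 0.0722×0.009721
L ≈ 0.479069


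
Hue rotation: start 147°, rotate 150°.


New hue = (H + rotation) mod 360
New hue = (147 + 150) mod 360
= 297 mod 360
= 297°


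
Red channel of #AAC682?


Color: #AAC682
R = AA = 170
G = C6 = 198
B = 82 = 130
Red = 170


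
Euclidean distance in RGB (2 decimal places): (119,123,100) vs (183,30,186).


d = √[(R₁-R₂)² + (G₁-G₂)² + (B₁-B₂)²]
d = √[(119-183)² + (123-30)² + (100-186)²]
d = √[4096 + 8649 + 7396]
d = √20141
d ≈ 141.92


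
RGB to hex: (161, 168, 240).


R = 161 → A1 (hex)
G = 168 → A8 (hex)
B = 240 → F0 (hex)
Hex = #A1A8F0


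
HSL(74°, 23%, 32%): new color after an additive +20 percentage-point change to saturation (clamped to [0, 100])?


Original S = 23%
Adjustment = +20 percentage points
New S = 23 + (20) = 43
Clamp to [0, 100] → 43
= HSL(74°, 43%, 32%)


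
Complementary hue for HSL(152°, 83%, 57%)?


Complement = opposite side of color wheel = hue + 180°
H' = (152 + 180) mod 360 = 332°
S and L unchanged.
= HSL(332°, 83%, 57%)


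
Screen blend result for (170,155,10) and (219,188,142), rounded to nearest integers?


Screen: C = 255 - (255-A)×(255-B)/255, rounded to nearest integer
R: 255 - (255-170)×(255-219)/255 = 255 - 3060/255 ≈ 255 - 12.000 = 243.000 → 243
G: 255 - (255-155)×(255-188)/255 = 255 - 6700/255 ≈ 255 - 26.275 = 228.725 → 229
B: 255 - (255-10)×(255-142)/255 = 255 - 27685/255 ≈ 255 - 108.569 = 146.431 → 146
= RGB(243, 229, 146)
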